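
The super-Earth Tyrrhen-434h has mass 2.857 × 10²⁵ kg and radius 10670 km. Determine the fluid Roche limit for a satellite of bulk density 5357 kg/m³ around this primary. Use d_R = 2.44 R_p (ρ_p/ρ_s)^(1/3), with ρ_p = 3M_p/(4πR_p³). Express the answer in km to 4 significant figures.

26450 km

ρ_p = 3M_p/(4πR_p³) = 3 × (2.857 × 10²⁵) / (4π × (1.067 × 10⁷ m)³) = 5615 kg/m³
d_R = 2.44 × 10670 km × (5615/5357)^(1/3)
    = 26450 km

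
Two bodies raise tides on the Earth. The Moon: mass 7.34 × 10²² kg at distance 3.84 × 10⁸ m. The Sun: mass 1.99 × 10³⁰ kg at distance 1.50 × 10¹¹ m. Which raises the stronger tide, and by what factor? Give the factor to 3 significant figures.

Tidal acceleration ∝ M/d³, so compare M/d³ for each.
The Moon: (7.34 × 10²²) / (3.84 × 10⁸)³ = 1.296 × 10⁻³
The Sun: (1.99 × 10³⁰) / (1.50 × 10¹¹)³ = 5.896 × 10⁻⁴
Ratio (larger/smaller) = 2.20

The Moon, by a factor of ≈ 2.20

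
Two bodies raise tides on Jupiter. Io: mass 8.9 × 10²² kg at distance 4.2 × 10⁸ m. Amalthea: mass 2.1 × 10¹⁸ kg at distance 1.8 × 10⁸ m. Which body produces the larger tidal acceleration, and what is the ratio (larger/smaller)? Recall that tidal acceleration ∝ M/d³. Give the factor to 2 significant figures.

Tidal acceleration ∝ M/d³, so compare M/d³ for each.
Io: (8.9 × 10²²) / (4.2 × 10⁸)³ = 1.201 × 10⁻³
Amalthea: (2.1 × 10¹⁸) / (1.8 × 10⁸)³ = 3.601 × 10⁻⁷
Ratio (larger/smaller) = 3300

Io, by a factor of ≈ 3300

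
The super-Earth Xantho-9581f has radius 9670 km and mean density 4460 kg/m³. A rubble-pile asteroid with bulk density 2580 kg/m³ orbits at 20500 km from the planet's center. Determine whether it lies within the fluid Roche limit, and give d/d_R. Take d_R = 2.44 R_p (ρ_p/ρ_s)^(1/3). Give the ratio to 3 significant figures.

inside; d/d_R ≈ 0.724

d_R = 2.44 × (9670 km) × (4460/2580)^(1/3) = 28320 km
d/d_R = (20500) / (28320) = 0.724
Since d/d_R < 1, the body is inside the Roche limit.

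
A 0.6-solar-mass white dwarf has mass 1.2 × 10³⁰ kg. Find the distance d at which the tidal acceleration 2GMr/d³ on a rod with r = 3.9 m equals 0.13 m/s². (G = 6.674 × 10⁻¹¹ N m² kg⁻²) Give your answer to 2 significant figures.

1.7 × 10⁷ m

2GMr/d³ = a_tidal  ⇒  d = (2GMr / a_tidal)^(1/3)
d = (2 × 6.674×10⁻¹¹ × (1.2 × 10³⁰) × (3.9) / (0.13))^(1/3)
  = 1.7 × 10⁷ m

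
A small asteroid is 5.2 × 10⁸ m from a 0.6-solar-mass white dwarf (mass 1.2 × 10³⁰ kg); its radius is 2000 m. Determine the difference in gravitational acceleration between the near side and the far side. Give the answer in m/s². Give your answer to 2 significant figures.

The field gradient is 2GM/d³; across the full diameter 2r the difference is 4GMr/d³.
Δg = 4GMr/d³
   = 4 × (6.674 × 10⁻¹¹) × (1.2 × 10³⁰) × (2000) / (5.2 × 10⁸)³
   = 4.6 × 10⁻³ m/s²

4.6 × 10⁻³ m/s²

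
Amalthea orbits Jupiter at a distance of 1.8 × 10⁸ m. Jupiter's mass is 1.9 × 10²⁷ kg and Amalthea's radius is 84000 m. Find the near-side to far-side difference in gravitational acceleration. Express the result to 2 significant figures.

7.3 × 10⁻³ m/s²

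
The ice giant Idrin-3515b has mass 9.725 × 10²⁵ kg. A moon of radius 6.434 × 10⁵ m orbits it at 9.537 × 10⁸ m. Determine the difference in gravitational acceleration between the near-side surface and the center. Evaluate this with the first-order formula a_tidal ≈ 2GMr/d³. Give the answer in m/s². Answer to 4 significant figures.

Δg = 2GMr/d³
   = 2 × (6.674 × 10⁻¹¹) × (9.725 × 10²⁵) × (6.434 × 10⁵) / (9.537 × 10⁸)³
   = 9.628 × 10⁻⁶ m/s²

9.628 × 10⁻⁶ m/s²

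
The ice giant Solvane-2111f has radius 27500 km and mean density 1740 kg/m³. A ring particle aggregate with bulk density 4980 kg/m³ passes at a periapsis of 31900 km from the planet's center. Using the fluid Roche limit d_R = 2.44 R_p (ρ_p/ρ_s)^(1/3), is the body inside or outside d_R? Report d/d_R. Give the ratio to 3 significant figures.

inside; d/d_R ≈ 0.675

d_R = 2.44 × (27500 km) × (1740/4980)^(1/3) = 47260 km
d/d_R = (31900) / (47260) = 0.675
Since d/d_R < 1, the body is inside the Roche limit.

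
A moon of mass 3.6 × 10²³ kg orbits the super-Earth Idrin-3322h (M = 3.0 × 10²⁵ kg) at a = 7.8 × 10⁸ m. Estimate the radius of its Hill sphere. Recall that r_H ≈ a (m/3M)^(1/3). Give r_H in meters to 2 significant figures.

r_H ≈ a (m/3M)^(1/3)
    = (7.8 × 10⁸) × (3.6 × 10²³ / (3 × 3.0 × 10²⁵))^(1/3)
    = 1.2 × 10⁸ m

1.2 × 10⁸ m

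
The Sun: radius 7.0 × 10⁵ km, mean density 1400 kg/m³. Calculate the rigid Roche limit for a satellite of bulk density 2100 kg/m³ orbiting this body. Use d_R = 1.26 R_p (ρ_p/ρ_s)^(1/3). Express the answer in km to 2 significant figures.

d_R = 1.26 × 7.0 × 10⁵ km × (1400/2100)^(1/3)
    = 7.7 × 10⁵ km

7.7 × 10⁵ km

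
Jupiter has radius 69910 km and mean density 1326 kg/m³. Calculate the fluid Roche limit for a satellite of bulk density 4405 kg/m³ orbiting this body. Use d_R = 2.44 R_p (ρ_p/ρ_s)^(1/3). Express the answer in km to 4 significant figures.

1.143 × 10⁵ km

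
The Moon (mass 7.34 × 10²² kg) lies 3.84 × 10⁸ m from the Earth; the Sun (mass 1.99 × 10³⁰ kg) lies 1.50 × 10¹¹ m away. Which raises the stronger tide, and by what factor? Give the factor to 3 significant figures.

The Moon, by a factor of ≈ 2.20

Tidal acceleration ∝ M/d³, so compare M/d³ for each.
The Moon: (7.34 × 10²²) / (3.84 × 10⁸)³ = 1.296 × 10⁻³
The Sun: (1.99 × 10³⁰) / (1.50 × 10¹¹)³ = 5.896 × 10⁻⁴
Ratio (larger/smaller) = 2.20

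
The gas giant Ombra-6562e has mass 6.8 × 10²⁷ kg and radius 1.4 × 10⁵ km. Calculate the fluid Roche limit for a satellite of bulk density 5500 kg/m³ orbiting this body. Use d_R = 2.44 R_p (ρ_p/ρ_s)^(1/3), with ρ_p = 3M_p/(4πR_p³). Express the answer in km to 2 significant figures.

1.6 × 10⁵ km

ρ_p = 3M_p/(4πR_p³) = 3 × (6.8 × 10²⁷) / (4π × (1.4 × 10⁸ m)³) = 590 kg/m³
d_R = 2.44 × 1.4 × 10⁵ km × (590/5500)^(1/3)
    = 1.6 × 10⁵ km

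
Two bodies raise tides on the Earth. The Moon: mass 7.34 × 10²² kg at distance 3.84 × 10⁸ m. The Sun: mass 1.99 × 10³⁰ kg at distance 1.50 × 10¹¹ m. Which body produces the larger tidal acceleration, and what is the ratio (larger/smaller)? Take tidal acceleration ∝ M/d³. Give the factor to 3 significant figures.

The Moon, by a factor of ≈ 2.20

The tide-raising term goes as M/d³ (the gradient of a 1/d² field).
The Moon: (7.34 × 10²²) / (3.84 × 10⁸)³ = 1.296 × 10⁻³
The Sun: (1.99 × 10³⁰) / (1.50 × 10¹¹)³ = 5.896 × 10⁻⁴
Ratio (larger/smaller) = 2.20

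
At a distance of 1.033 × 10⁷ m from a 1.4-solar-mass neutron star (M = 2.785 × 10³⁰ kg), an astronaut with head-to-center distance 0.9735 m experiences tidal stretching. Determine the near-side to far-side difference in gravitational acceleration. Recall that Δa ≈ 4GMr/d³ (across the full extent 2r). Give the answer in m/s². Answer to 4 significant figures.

6.566 × 10⁻¹ m/s²

Δg = 4GMr/d³
   = 4 × (6.674 × 10⁻¹¹) × (2.785 × 10³⁰) × (0.9735) / (1.033 × 10⁷)³
   = 6.566 × 10⁻¹ m/s²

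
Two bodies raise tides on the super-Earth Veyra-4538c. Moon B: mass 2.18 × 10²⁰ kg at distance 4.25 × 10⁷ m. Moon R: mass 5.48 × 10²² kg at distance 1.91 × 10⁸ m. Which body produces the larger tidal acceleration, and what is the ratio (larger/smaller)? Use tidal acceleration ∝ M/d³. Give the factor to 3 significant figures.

Moon R, by a factor of ≈ 2.77

The tide-raising term goes as M/d³ (the gradient of a 1/d² field).
Moon B: (2.18 × 10²⁰) / (4.25 × 10⁷)³ = 2.840 × 10⁻³
Moon R: (5.48 × 10²²) / (1.91 × 10⁸)³ = 7.865 × 10⁻³
Ratio (larger/smaller) = 2.77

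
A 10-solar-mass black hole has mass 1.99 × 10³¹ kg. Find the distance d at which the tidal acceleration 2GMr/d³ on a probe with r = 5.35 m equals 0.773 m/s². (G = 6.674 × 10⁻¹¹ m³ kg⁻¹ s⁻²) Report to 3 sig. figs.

2.64 × 10⁷ m

2GMr/d³ = a_tidal  ⇒  d = (2GMr / a_tidal)^(1/3)
d = (2 × 6.674×10⁻¹¹ × (1.99 × 10³¹) × (5.35) / (0.773))^(1/3)
  = 2.64 × 10⁷ m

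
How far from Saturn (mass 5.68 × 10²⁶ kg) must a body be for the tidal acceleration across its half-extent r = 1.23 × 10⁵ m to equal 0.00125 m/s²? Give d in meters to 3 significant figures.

1.95 × 10⁸ m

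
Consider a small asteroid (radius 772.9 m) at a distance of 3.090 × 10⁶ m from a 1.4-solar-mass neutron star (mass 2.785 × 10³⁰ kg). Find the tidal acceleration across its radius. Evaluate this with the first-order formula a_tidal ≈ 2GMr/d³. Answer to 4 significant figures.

9.738 × 10³ m/s²

The tidal stretch is the gradient of GM/d² times the body's extent r, hence the 1/d³ dependence.
Δa = 2GMr/d³
   = 2 × (6.674 × 10⁻¹¹) × (2.785 × 10³⁰) × (772.9) / (3.090 × 10⁶)³
   = 9.738 × 10³ m/s²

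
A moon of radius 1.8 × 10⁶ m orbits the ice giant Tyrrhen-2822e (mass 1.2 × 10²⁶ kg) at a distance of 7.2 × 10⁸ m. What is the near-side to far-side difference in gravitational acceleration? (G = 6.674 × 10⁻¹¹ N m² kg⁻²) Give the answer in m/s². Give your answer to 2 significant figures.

a_tidal = 4GMr/d³
        = 4 × (6.674 × 10⁻¹¹) × (1.2 × 10²⁶) × (1.8 × 10⁶) / (7.2 × 10⁸)³
        = 1.5 × 10⁻⁴ m/s²

1.5 × 10⁻⁴ m/s²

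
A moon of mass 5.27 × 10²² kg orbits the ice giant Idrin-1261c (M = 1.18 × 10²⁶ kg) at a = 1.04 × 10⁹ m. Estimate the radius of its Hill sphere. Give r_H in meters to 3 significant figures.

r_H ≈ a (m/3M)^(1/3)
    = (1.04 × 10⁹) × (5.27 × 10²² / (3 × 1.18 × 10²⁶))^(1/3)
    = 5.51 × 10⁷ m

5.51 × 10⁷ m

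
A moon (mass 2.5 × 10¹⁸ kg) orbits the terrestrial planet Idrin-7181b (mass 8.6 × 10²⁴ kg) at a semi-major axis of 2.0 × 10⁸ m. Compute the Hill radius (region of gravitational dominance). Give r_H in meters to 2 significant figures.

9.2 × 10⁵ m

r_H ≈ a (m/3M)^(1/3)
    = (2.0 × 10⁸) × (2.5 × 10¹⁸ / (3 × 8.6 × 10²⁴))^(1/3)
    = 9.2 × 10⁵ m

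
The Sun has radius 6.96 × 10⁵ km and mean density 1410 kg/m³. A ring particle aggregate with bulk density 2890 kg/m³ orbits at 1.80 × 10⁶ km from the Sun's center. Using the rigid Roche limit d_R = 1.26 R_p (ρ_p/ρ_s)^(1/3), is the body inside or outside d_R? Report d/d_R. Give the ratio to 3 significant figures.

d_R = 1.26 × (6.96 × 10⁵ km) × (1410/2890)^(1/3) = 6.904 × 10⁵ km
d/d_R = (1.80 × 10⁶) / (6.904 × 10⁵) = 2.61
Since d/d_R > 1, the body is outside the Roche limit.

outside; d/d_R ≈ 2.61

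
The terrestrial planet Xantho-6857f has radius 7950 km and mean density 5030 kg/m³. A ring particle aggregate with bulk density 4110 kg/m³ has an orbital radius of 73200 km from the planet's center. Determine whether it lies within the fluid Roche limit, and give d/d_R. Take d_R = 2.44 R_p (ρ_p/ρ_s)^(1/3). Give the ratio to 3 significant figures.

d_R = 2.44 × (7950 km) × (5030/4110)^(1/3) = 20750 km
d/d_R = (73200) / (20750) = 3.53
Since d/d_R > 1, the body is outside the Roche limit.

outside; d/d_R ≈ 3.53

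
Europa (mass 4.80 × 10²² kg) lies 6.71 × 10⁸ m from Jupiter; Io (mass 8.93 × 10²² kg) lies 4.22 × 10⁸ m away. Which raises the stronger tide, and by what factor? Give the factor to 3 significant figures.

Tidal acceleration ∝ M/d³, so compare M/d³ for each.
Europa: (4.80 × 10²²) / (6.71 × 10⁸)³ = 1.589 × 10⁻⁴
Io: (8.93 × 10²²) / (4.22 × 10⁸)³ = 1.188 × 10⁻³
Ratio (larger/smaller) = 7.48

Io, by a factor of ≈ 7.48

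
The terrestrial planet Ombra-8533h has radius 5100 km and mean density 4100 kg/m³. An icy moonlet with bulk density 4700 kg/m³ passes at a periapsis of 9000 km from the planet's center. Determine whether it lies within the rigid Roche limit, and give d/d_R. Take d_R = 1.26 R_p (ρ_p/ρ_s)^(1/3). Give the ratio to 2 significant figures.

d_R = 1.26 × (5100 km) × (4100/4700)^(1/3) = 6140 km
d/d_R = (9000) / (6140) = 1.5
Since d/d_R > 1, the body is outside the Roche limit.

outside; d/d_R ≈ 1.5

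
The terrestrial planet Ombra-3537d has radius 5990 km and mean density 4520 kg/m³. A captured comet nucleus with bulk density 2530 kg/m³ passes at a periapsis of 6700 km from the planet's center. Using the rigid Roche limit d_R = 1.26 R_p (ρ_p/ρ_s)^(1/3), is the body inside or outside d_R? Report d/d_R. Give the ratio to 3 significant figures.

inside; d/d_R ≈ 0.732

d_R = 1.26 × (5990 km) × (4520/2530)^(1/3) = 9158 km
d/d_R = (6700) / (9158) = 0.732
Since d/d_R < 1, the body is inside the Roche limit.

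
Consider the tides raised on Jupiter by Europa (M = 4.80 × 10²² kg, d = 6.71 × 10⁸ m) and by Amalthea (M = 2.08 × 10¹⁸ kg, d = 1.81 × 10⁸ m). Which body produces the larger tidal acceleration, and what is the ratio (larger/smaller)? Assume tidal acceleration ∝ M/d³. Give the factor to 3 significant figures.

Tidal acceleration ∝ M/d³, so compare M/d³ for each.
Europa: (4.80 × 10²²) / (6.71 × 10⁸)³ = 1.589 × 10⁻⁴
Amalthea: (2.08 × 10¹⁸) / (1.81 × 10⁸)³ = 3.508 × 10⁻⁷
Ratio (larger/smaller) = 453

Europa, by a factor of ≈ 453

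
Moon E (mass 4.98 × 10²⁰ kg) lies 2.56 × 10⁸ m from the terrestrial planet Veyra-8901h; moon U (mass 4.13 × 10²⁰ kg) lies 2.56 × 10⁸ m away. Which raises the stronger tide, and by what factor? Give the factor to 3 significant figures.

Tidal stretch scales as M/d³; compute that for each body.
Moon E: (4.98 × 10²⁰) / (2.56 × 10⁸)³ = 2.968 × 10⁻⁵
Moon U: (4.13 × 10²⁰) / (2.56 × 10⁸)³ = 2.462 × 10⁻⁵
Ratio (larger/smaller) = 1.21

Moon E, by a factor of ≈ 1.21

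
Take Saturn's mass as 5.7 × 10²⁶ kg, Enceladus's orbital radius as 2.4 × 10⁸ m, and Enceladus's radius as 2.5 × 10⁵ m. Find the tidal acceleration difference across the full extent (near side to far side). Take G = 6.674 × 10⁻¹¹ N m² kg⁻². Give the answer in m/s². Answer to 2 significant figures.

Δg = 4GMr/d³
   = 4 × (6.674 × 10⁻¹¹) × (5.7 × 10²⁶) × (2.5 × 10⁵) / (2.4 × 10⁸)³
   = 2.8 × 10⁻³ m/s²

2.8 × 10⁻³ m/s²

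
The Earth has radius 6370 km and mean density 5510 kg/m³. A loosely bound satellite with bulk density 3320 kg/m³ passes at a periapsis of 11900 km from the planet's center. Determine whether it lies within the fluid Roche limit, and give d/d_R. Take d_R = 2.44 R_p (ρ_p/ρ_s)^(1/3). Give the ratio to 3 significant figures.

inside; d/d_R ≈ 0.647

d_R = 2.44 × (6370 km) × (5510/3320)^(1/3) = 18400 km
d/d_R = (11900) / (18400) = 0.647
Since d/d_R < 1, the body is inside the Roche limit.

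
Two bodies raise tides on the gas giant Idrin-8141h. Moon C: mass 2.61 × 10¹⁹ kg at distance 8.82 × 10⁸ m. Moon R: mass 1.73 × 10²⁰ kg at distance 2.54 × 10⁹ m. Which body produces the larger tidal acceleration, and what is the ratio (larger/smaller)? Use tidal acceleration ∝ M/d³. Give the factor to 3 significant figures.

Moon C, by a factor of ≈ 3.60

The tide-raising term goes as M/d³ (the gradient of a 1/d² field).
Moon C: (2.61 × 10¹⁹) / (8.82 × 10⁸)³ = 3.804 × 10⁻⁸
Moon R: (1.73 × 10²⁰) / (2.54 × 10⁹)³ = 1.056 × 10⁻⁸
Ratio (larger/smaller) = 3.60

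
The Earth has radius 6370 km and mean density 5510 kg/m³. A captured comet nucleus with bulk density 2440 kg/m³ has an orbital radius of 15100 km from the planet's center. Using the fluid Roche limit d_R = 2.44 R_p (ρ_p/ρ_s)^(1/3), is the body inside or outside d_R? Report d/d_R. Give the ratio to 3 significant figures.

inside; d/d_R ≈ 0.741

d_R = 2.44 × (6370 km) × (5510/2440)^(1/3) = 20390 km
d/d_R = (15100) / (20390) = 0.741
Since d/d_R < 1, the body is inside the Roche limit.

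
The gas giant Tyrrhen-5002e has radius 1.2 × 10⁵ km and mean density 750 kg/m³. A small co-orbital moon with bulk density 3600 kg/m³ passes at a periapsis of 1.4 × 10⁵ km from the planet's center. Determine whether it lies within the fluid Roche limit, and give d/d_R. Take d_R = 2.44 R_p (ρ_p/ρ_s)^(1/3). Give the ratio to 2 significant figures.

d_R = 2.44 × (1.2 × 10⁵ km) × (750/3600)^(1/3) = 1.736 × 10⁵ km
d/d_R = (1.4 × 10⁵) / (1.736 × 10⁵) = 0.81
Since d/d_R < 1, the body is inside the Roche limit.

inside; d/d_R ≈ 0.81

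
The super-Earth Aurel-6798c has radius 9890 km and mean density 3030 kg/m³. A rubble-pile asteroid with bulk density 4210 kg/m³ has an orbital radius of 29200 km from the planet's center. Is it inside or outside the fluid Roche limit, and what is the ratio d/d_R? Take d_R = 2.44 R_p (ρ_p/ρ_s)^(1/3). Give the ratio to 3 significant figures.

d_R = 2.44 × (9890 km) × (3030/4210)^(1/3) = 21630 km
d/d_R = (29200) / (21630) = 1.35
Since d/d_R > 1, the body is outside the Roche limit.

outside; d/d_R ≈ 1.35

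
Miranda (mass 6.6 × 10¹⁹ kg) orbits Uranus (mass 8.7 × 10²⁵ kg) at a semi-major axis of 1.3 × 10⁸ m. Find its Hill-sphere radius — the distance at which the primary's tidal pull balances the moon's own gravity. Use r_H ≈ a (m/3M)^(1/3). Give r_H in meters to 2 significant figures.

8.2 × 10⁵ m

r_H ≈ a (m/3M)^(1/3)
    = (1.3 × 10⁸) × (6.6 × 10¹⁹ / (3 × 8.7 × 10²⁵))^(1/3)
    = 8.2 × 10⁵ m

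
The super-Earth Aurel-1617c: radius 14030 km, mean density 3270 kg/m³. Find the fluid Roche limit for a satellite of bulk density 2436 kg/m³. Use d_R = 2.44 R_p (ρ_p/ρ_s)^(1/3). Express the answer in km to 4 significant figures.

d_R = 2.44 × 14030 km × (3270/2436)^(1/3)
    = 37760 km

37760 km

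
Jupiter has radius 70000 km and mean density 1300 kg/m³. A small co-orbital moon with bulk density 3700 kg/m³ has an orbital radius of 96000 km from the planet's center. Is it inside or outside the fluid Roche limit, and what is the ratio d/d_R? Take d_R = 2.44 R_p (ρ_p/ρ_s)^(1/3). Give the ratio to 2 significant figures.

inside; d/d_R ≈ 0.80

d_R = 2.44 × (70000 km) × (1300/3700)^(1/3) = 1.205 × 10⁵ km
d/d_R = (96000) / (1.205 × 10⁵) = 0.80
Since d/d_R < 1, the body is inside the Roche limit.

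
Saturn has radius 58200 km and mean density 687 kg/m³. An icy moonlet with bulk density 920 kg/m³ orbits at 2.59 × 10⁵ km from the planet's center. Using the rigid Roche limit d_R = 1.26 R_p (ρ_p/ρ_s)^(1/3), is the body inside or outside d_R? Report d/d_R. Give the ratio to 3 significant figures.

outside; d/d_R ≈ 3.89

d_R = 1.26 × (58200 km) × (687/920)^(1/3) = 66530 km
d/d_R = (2.59 × 10⁵) / (66530) = 3.89
Since d/d_R > 1, the body is outside the Roche limit.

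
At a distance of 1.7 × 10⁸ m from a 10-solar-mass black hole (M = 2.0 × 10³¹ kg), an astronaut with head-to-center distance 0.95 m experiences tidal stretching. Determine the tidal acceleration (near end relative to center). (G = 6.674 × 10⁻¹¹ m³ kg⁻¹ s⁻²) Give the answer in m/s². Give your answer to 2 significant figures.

5.2 × 10⁻⁴ m/s²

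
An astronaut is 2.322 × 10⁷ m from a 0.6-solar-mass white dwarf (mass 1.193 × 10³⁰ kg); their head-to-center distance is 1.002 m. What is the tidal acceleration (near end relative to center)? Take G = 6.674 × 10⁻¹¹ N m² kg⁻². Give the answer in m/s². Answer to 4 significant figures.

1.274 × 10⁻² m/s²

Differencing GM/(d−r)² and GM/d² to first order in r/d gives 2GMr/d³.
a_tidal = 2GMr/d³
        = 2 × (6.674 × 10⁻¹¹) × (1.193 × 10³⁰) × (1.002) / (2.322 × 10⁷)³
        = 1.274 × 10⁻² m/s²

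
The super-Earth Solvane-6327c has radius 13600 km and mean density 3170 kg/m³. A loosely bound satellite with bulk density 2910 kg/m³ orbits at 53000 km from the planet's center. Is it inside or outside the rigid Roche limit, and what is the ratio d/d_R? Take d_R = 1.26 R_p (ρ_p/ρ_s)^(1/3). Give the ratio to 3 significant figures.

outside; d/d_R ≈ 3.01

d_R = 1.26 × (13600 km) × (3170/2910)^(1/3) = 17630 km
d/d_R = (53000) / (17630) = 3.01
Since d/d_R > 1, the body is outside the Roche limit.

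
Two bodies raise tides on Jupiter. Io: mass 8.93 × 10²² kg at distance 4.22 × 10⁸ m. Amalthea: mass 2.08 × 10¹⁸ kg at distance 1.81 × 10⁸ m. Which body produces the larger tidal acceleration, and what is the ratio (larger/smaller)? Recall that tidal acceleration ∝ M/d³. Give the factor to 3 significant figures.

Tidal stretch scales as M/d³; compute that for each body.
Io: (8.93 × 10²²) / (4.22 × 10⁸)³ = 1.188 × 10⁻³
Amalthea: (2.08 × 10¹⁸) / (1.81 × 10⁸)³ = 3.508 × 10⁻⁷
Ratio (larger/smaller) = 3390

Io, by a factor of ≈ 3390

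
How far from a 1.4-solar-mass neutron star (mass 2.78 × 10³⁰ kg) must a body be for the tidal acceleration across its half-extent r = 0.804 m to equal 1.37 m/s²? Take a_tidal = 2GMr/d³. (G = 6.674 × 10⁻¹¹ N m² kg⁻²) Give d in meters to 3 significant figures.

2GMr/d³ = a_tidal  ⇒  d = (2GMr / a_tidal)^(1/3)
d = (2 × 6.674×10⁻¹¹ × (2.78 × 10³⁰) × (0.804) / (1.37))^(1/3)
  = 6.02 × 10⁶ m

6.02 × 10⁶ m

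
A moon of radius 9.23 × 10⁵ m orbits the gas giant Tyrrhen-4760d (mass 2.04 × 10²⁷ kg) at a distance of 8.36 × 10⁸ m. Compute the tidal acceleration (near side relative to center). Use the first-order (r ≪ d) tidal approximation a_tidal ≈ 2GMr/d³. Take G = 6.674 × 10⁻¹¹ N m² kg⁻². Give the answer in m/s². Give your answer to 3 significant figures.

4.30 × 10⁻⁴ m/s²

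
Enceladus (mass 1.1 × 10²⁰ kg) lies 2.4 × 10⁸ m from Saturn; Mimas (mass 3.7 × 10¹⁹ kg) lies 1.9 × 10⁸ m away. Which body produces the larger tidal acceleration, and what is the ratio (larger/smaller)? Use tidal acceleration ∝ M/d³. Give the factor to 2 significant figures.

Enceladus, by a factor of ≈ 1.5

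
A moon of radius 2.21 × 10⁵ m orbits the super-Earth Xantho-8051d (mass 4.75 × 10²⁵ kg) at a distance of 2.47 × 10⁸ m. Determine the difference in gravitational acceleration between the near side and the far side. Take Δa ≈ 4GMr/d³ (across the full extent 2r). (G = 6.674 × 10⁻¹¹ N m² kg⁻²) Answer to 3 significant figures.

a_tidal = 4GMr/d³
        = 4 × (6.674 × 10⁻¹¹) × (4.75 × 10²⁵) × (2.21 × 10⁵) / (2.47 × 10⁸)³
        = 1.86 × 10⁻⁴ m/s²

1.86 × 10⁻⁴ m/s²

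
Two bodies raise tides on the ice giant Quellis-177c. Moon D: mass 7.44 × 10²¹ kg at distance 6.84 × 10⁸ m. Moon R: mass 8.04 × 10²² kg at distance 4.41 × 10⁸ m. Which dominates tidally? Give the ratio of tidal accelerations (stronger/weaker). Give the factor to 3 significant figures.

Moon R, by a factor of ≈ 40.3

Tidal stretch scales as M/d³; compute that for each body.
Moon D: (7.44 × 10²¹) / (6.84 × 10⁸)³ = 2.325 × 10⁻⁵
Moon R: (8.04 × 10²²) / (4.41 × 10⁸)³ = 9.374 × 10⁻⁴
Ratio (larger/smaller) = 40.3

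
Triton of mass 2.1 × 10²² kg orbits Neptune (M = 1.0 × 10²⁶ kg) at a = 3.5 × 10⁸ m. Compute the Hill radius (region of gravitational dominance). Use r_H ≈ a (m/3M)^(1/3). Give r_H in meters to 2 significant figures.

r_H ≈ a (m/3M)^(1/3)
    = (3.5 × 10⁸) × (2.1 × 10²² / (3 × 1.0 × 10²⁶))^(1/3)
    = 1.4 × 10⁷ m

1.4 × 10⁷ m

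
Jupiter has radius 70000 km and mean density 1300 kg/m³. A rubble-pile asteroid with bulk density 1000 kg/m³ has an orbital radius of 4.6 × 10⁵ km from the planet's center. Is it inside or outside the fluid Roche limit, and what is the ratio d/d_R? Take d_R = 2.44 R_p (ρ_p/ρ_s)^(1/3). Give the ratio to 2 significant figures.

outside; d/d_R ≈ 2.5

d_R = 2.44 × (70000 km) × (1300/1000)^(1/3) = 1.864 × 10⁵ km
d/d_R = (4.6 × 10⁵) / (1.864 × 10⁵) = 2.5
Since d/d_R > 1, the body is outside the Roche limit.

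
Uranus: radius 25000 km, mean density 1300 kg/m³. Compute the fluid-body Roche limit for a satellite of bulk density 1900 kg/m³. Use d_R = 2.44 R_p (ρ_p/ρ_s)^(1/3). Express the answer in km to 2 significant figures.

54000 km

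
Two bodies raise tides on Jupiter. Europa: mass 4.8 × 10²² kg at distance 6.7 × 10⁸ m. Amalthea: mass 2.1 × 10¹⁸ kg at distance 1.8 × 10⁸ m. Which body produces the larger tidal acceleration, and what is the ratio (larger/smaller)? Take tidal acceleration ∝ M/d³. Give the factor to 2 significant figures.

Tidal acceleration ∝ M/d³, so compare M/d³ for each.
Europa: (4.8 × 10²²) / (6.7 × 10⁸)³ = 1.596 × 10⁻⁴
Amalthea: (2.1 × 10¹⁸) / (1.8 × 10⁸)³ = 3.601 × 10⁻⁷
Ratio (larger/smaller) = 440

Europa, by a factor of ≈ 440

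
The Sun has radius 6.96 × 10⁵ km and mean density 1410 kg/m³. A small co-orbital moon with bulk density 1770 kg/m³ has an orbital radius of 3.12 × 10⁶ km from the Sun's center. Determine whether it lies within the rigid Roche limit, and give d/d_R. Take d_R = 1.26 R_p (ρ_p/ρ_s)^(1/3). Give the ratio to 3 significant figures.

outside; d/d_R ≈ 3.84

d_R = 1.26 × (6.96 × 10⁵ km) × (1410/1770)^(1/3) = 8.129 × 10⁵ km
d/d_R = (3.12 × 10⁶) / (8.129 × 10⁵) = 3.84
Since d/d_R > 1, the body is outside the Roche limit.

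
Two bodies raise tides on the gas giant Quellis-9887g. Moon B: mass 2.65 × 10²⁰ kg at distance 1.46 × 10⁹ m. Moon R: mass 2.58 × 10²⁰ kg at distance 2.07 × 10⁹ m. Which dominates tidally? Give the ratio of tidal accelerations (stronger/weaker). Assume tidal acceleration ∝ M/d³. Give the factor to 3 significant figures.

Moon B, by a factor of ≈ 2.93

The tide-raising term goes as M/d³ (the gradient of a 1/d² field).
Moon B: (2.65 × 10²⁰) / (1.46 × 10⁹)³ = 8.515 × 10⁻⁸
Moon R: (2.58 × 10²⁰) / (2.07 × 10⁹)³ = 2.909 × 10⁻⁸
Ratio (larger/smaller) = 2.93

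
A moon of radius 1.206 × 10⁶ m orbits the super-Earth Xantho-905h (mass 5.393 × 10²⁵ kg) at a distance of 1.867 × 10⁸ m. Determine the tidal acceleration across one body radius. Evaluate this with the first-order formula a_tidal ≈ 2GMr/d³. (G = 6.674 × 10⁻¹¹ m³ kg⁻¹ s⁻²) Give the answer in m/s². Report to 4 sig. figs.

1.334 × 10⁻³ m/s²

Δg = 2GMr/d³
   = 2 × (6.674 × 10⁻¹¹) × (5.393 × 10²⁵) × (1.206 × 10⁶) / (1.867 × 10⁸)³
   = 1.334 × 10⁻³ m/s²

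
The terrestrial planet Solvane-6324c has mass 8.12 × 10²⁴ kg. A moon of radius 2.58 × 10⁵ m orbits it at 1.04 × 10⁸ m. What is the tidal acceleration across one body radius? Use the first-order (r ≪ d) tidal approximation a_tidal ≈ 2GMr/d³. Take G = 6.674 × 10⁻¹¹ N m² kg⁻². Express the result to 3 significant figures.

2.49 × 10⁻⁴ m/s²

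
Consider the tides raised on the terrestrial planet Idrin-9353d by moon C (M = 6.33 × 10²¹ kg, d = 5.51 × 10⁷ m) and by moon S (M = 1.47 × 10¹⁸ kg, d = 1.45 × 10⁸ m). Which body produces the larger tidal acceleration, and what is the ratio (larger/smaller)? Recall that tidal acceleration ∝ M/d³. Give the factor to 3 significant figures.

The tide-raising term goes as M/d³ (the gradient of a 1/d² field).
Moon C: (6.33 × 10²¹) / (5.51 × 10⁷)³ = 3.784 × 10⁻²
Moon S: (1.47 × 10¹⁸) / (1.45 × 10⁸)³ = 4.822 × 10⁻⁷
Ratio (larger/smaller) = 78500

Moon C, by a factor of ≈ 78500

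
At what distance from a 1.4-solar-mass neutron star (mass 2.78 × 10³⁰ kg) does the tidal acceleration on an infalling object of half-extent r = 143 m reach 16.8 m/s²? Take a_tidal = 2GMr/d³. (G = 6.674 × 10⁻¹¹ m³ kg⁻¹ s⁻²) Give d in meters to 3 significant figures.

2GMr/d³ = a_tidal  ⇒  d = (2GMr / a_tidal)^(1/3)
d = (2 × 6.674×10⁻¹¹ × (2.78 × 10³⁰) × (143) / (16.8))^(1/3)
  = 1.47 × 10⁷ m

1.47 × 10⁷ m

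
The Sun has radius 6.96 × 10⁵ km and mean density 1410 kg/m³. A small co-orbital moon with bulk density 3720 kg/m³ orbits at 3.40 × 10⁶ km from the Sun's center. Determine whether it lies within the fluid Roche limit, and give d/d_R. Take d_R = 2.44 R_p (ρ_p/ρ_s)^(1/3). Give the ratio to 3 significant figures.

d_R = 2.44 × (6.96 × 10⁵ km) × (1410/3720)^(1/3) = 1.229 × 10⁶ km
d/d_R = (3.40 × 10⁶) / (1.229 × 10⁶) = 2.77
Since d/d_R > 1, the body is outside the Roche limit.

outside; d/d_R ≈ 2.77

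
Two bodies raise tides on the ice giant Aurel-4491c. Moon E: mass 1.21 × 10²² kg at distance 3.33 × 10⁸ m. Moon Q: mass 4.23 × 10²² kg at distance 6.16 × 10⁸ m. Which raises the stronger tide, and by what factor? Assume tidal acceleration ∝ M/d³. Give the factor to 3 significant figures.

Moon E, by a factor of ≈ 1.81

Tidal stretch scales as M/d³; compute that for each body.
Moon E: (1.21 × 10²²) / (3.33 × 10⁸)³ = 3.277 × 10⁻⁴
Moon Q: (4.23 × 10²²) / (6.16 × 10⁸)³ = 1.810 × 10⁻⁴
Ratio (larger/smaller) = 1.81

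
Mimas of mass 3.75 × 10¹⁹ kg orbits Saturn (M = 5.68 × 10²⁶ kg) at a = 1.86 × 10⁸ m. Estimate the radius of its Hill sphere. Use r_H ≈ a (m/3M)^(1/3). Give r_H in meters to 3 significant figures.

5.21 × 10⁵ m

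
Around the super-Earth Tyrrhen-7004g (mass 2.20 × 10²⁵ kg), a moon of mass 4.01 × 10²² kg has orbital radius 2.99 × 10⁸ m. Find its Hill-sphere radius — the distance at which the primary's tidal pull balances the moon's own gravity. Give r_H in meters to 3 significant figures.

r_H ≈ a (m/3M)^(1/3)
    = (2.99 × 10⁸) × (4.01 × 10²² / (3 × 2.20 × 10²⁵))^(1/3)
    = 2.53 × 10⁷ m

2.53 × 10⁷ m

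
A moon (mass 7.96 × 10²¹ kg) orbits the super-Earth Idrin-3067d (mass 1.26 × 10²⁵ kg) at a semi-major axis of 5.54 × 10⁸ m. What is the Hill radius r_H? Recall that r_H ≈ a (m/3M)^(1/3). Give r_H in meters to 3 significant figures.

r_H ≈ a (m/3M)^(1/3)
    = (5.54 × 10⁸) × (7.96 × 10²¹ / (3 × 1.26 × 10²⁵))^(1/3)
    = 3.30 × 10⁷ m

3.30 × 10⁷ m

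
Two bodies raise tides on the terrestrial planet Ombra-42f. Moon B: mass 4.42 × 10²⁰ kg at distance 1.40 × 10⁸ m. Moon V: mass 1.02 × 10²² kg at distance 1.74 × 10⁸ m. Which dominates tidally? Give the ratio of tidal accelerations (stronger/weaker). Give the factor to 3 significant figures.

Moon V, by a factor of ≈ 12.0

Compare M/d³ for the two perturbers:
Moon B: (4.42 × 10²⁰) / (1.40 × 10⁸)³ = 1.611 × 10⁻⁴
Moon V: (1.02 × 10²²) / (1.74 × 10⁸)³ = 1.936 × 10⁻³
Ratio (larger/smaller) = 12.0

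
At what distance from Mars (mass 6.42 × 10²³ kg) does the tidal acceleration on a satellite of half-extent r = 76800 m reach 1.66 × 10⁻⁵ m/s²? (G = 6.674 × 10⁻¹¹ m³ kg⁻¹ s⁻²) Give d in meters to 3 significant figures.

7.35 × 10⁷ m

2GMr/d³ = a_tidal  ⇒  d = (2GMr / a_tidal)^(1/3)
d = (2 × 6.674×10⁻¹¹ × (6.42 × 10²³) × (76800) / (1.66 × 10⁻⁵))^(1/3)
  = 7.35 × 10⁷ m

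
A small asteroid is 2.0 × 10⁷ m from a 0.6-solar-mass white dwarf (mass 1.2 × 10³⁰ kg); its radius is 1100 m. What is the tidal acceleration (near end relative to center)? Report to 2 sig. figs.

2.2 × 10¹ m/s²

Δg = 2GMr/d³
   = 2 × (6.674 × 10⁻¹¹) × (1.2 × 10³⁰) × (1100) / (2.0 × 10⁷)³
   = 2.2 × 10¹ m/s²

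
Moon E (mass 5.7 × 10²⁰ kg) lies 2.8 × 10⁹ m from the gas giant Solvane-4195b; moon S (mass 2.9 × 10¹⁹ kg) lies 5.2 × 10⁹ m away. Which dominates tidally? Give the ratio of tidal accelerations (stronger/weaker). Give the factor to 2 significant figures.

Compare M/d³ for the two perturbers:
Moon E: (5.7 × 10²⁰) / (2.8 × 10⁹)³ = 2.597 × 10⁻⁸
Moon S: (2.9 × 10¹⁹) / (5.2 × 10⁹)³ = 2.062 × 10⁻¹⁰
Ratio (larger/smaller) = 130

Moon E, by a factor of ≈ 130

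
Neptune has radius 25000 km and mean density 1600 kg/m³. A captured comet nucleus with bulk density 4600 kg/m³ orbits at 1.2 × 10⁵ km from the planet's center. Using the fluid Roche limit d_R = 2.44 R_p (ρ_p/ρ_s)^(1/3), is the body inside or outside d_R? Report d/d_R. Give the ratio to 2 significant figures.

d_R = 2.44 × (25000 km) × (1600/4600)^(1/3) = 42900 km
d/d_R = (1.2 × 10⁵) / (42900) = 2.8
Since d/d_R > 1, the body is outside the Roche limit.

outside; d/d_R ≈ 2.8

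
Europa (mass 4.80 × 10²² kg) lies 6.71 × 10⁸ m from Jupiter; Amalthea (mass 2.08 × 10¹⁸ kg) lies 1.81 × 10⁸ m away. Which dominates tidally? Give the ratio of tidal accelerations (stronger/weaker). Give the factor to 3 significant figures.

Tidal stretch scales as M/d³; compute that for each body.
Europa: (4.80 × 10²²) / (6.71 × 10⁸)³ = 1.589 × 10⁻⁴
Amalthea: (2.08 × 10¹⁸) / (1.81 × 10⁸)³ = 3.508 × 10⁻⁷
Ratio (larger/smaller) = 453

Europa, by a factor of ≈ 453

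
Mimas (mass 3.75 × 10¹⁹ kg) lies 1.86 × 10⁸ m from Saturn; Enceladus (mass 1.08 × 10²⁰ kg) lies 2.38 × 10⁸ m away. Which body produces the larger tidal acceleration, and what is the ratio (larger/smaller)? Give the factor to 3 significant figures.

Enceladus, by a factor of ≈ 1.37

Tidal stretch scales as M/d³; compute that for each body.
Mimas: (3.75 × 10¹⁹) / (1.86 × 10⁸)³ = 5.828 × 10⁻⁶
Enceladus: (1.08 × 10²⁰) / (2.38 × 10⁸)³ = 8.011 × 10⁻⁶
Ratio (larger/smaller) = 1.37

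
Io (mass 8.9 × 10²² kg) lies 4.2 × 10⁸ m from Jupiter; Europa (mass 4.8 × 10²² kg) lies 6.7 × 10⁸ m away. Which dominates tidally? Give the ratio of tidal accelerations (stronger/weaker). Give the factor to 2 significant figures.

Io, by a factor of ≈ 7.5

Tidal acceleration ∝ M/d³, so compare M/d³ for each.
Io: (8.9 × 10²²) / (4.2 × 10⁸)³ = 1.201 × 10⁻³
Europa: (4.8 × 10²²) / (6.7 × 10⁸)³ = 1.596 × 10⁻⁴
Ratio (larger/smaller) = 7.5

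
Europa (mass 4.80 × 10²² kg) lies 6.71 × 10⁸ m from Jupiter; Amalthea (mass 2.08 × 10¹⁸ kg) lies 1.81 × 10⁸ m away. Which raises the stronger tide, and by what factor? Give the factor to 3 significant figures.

Europa, by a factor of ≈ 453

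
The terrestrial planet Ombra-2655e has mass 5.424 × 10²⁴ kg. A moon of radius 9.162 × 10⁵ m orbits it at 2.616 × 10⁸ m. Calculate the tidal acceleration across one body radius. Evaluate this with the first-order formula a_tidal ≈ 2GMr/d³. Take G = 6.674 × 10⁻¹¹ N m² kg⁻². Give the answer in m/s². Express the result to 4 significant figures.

3.705 × 10⁻⁵ m/s²

a_tidal = 2GMr/d³
        = 2 × (6.674 × 10⁻¹¹) × (5.424 × 10²⁴) × (9.162 × 10⁵) / (2.616 × 10⁸)³
        = 3.705 × 10⁻⁵ m/s²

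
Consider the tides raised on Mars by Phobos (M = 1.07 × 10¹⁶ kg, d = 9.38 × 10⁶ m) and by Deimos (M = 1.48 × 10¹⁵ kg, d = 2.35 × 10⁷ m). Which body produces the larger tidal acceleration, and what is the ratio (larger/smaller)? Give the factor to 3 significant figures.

Compare M/d³ for the two perturbers:
Phobos: (1.07 × 10¹⁶) / (9.38 × 10⁶)³ = 1.297 × 10⁻⁵
Deimos: (1.48 × 10¹⁵) / (2.35 × 10⁷)³ = 1.140 × 10⁻⁷
Ratio (larger/smaller) = 114

Phobos, by a factor of ≈ 114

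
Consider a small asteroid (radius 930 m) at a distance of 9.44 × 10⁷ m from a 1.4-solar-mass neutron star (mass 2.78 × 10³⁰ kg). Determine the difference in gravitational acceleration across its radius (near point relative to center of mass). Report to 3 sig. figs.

4.10 × 10⁻¹ m/s²

Δg = 2GMr/d³
   = 2 × (6.674 × 10⁻¹¹) × (2.78 × 10³⁰) × (930) / (9.44 × 10⁷)³
   = 4.10 × 10⁻¹ m/s²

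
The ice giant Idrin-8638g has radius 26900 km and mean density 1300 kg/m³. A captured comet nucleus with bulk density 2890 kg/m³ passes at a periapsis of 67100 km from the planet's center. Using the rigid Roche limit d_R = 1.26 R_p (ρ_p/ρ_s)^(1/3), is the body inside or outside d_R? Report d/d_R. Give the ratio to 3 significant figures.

d_R = 1.26 × (26900 km) × (1300/2890)^(1/3) = 25970 km
d/d_R = (67100) / (25970) = 2.58
Since d/d_R > 1, the body is outside the Roche limit.

outside; d/d_R ≈ 2.58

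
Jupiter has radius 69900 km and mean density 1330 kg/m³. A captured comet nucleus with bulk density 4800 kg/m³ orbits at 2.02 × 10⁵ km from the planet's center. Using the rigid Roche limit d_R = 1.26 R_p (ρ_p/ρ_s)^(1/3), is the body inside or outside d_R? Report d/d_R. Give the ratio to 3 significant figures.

outside; d/d_R ≈ 3.52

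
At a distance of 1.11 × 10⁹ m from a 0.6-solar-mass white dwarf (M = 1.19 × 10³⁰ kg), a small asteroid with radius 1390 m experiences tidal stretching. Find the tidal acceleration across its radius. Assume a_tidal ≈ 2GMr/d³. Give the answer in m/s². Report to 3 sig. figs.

1.61 × 10⁻⁴ m/s²

The tidal stretch is the gradient of GM/d² times the body's extent r, hence the 1/d³ dependence.
Δa = 2GMr/d³
   = 2 × (6.674 × 10⁻¹¹) × (1.19 × 10³⁰) × (1390) / (1.11 × 10⁹)³
   = 1.61 × 10⁻⁴ m/s²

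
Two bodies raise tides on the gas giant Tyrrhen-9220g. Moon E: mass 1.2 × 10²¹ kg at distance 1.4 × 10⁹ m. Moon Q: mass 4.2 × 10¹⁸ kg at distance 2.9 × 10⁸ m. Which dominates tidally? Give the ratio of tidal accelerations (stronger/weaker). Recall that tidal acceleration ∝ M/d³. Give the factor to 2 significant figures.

Moon E, by a factor of ≈ 2.5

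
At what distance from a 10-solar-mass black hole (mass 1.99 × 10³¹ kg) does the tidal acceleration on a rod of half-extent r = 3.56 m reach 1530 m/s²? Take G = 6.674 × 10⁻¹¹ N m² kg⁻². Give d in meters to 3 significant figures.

2GMr/d³ = a_tidal  ⇒  d = (2GMr / a_tidal)^(1/3)
d = (2 × 6.674×10⁻¹¹ × (1.99 × 10³¹) × (3.56) / (1530))^(1/3)
  = 1.84 × 10⁶ m

1.84 × 10⁶ m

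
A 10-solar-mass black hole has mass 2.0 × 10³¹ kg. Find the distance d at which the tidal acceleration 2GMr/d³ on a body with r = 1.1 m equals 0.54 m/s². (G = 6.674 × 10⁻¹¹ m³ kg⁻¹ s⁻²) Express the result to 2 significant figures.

2GMr/d³ = a_tidal  ⇒  d = (2GMr / a_tidal)^(1/3)
d = (2 × 6.674×10⁻¹¹ × (2.0 × 10³¹) × (1.1) / (0.54))^(1/3)
  = 1.8 × 10⁷ m

1.8 × 10⁷ m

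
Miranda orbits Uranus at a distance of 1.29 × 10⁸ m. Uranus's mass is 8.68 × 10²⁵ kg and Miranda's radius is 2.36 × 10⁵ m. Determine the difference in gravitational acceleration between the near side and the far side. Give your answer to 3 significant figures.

Δg = 4GMr/d³
   = 4 × (6.674 × 10⁻¹¹) × (8.68 × 10²⁵) × (2.36 × 10⁵) / (1.29 × 10⁸)³
   = 2.55 × 10⁻³ m/s²

2.55 × 10⁻³ m/s²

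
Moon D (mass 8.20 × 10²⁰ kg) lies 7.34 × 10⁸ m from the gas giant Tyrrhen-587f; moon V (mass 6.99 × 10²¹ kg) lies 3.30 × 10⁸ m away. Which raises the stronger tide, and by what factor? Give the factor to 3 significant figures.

Compare M/d³ for the two perturbers:
Moon D: (8.20 × 10²⁰) / (7.34 × 10⁸)³ = 2.074 × 10⁻⁶
Moon V: (6.99 × 10²¹) / (3.30 × 10⁸)³ = 1.945 × 10⁻⁴
Ratio (larger/smaller) = 93.8

Moon V, by a factor of ≈ 93.8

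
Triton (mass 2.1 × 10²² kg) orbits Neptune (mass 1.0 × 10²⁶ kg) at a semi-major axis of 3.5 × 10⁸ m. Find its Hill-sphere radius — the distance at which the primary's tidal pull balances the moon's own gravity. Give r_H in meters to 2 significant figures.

1.4 × 10⁷ m

r_H ≈ a (m/3M)^(1/3)
    = (3.5 × 10⁸) × (2.1 × 10²² / (3 × 1.0 × 10²⁶))^(1/3)
    = 1.4 × 10⁷ m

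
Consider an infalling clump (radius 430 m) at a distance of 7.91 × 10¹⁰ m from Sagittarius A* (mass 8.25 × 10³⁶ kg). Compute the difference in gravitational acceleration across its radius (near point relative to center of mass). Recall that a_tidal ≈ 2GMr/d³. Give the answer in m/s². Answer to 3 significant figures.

Differencing GM/(d−r)² and GM/d² to first order in r/d gives 2GMr/d³.
Δg = 2GMr/d³
   = 2 × (6.674 × 10⁻¹¹) × (8.25 × 10³⁶) × (430) / (7.91 × 10¹⁰)³
   = 9.57 × 10⁻⁴ m/s²

9.57 × 10⁻⁴ m/s²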